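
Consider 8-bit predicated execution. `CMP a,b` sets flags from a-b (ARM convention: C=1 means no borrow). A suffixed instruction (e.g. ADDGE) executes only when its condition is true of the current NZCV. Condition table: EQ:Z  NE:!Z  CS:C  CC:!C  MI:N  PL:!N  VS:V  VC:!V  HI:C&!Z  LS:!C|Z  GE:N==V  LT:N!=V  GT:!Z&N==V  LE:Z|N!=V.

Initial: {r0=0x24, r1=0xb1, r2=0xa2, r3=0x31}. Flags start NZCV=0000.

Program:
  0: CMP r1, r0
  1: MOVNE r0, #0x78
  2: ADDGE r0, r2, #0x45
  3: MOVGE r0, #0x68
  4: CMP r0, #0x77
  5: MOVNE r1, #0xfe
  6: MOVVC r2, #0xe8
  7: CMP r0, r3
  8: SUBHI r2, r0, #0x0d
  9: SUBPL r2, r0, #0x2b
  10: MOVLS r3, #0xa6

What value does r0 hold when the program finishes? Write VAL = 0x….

VAL = 0x78

[0] flags=1010 → (cmp)
[1] flags=1010 NE?T → r0=0x78
[2] flags=1010 GE?F → skip
[3] flags=1010 GE?F → skip
[4] flags=0010 → (cmp)
[5] flags=0010 NE?T → r1=0xfe
[6] flags=0010 VC?T → r2=0xe8
[7] flags=0010 → (cmp)
[8] flags=0010 HI?T → r2=0x6b
[9] flags=0010 PL?T → r2=0x4d
[10] flags=0010 LS?F → skip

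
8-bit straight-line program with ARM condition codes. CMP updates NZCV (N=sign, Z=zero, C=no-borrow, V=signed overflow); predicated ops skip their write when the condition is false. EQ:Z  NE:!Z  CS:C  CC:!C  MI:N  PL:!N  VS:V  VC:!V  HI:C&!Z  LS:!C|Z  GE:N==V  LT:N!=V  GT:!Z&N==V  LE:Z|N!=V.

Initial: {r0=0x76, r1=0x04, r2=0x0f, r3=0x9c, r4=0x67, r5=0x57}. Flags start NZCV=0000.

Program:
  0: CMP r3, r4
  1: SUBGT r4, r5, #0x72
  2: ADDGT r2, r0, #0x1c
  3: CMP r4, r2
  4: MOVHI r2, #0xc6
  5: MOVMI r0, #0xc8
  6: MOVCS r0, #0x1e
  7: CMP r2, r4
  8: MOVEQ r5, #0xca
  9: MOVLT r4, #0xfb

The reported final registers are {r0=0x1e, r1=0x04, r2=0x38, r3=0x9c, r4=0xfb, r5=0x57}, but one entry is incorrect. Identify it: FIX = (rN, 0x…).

0: ✓ CMP  NZCV=0011
1: · SUBGT
2: · ADDGT
3: ✓ CMP  NZCV=0010
4: ✓ MOVHI  r2←0xc6
5: · MOVMI
6: ✓ MOVCS  r0←0x1e
7: ✓ CMP  NZCV=0011
8: · MOVEQ
9: ✓ MOVLT  r4←0xfb

FIX = (r2, 0xc6)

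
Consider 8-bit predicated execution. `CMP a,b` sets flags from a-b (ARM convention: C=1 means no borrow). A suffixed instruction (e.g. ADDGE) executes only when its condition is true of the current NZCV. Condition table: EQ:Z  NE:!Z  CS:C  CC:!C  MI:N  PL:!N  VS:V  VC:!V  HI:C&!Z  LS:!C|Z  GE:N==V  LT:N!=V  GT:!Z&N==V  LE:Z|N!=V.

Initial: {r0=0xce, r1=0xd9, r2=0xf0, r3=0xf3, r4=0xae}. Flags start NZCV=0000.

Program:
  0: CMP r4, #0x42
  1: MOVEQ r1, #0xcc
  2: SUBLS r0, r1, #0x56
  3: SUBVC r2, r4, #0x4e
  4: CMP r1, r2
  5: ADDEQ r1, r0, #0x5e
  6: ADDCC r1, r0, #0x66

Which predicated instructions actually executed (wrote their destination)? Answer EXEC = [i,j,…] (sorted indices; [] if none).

[0] flags=0011 → (cmp)
[1] flags=0011 EQ?F → skip
[2] flags=0011 LS?F → skip
[3] flags=0011 VC?F → skip
[4] flags=1000 → (cmp)
[5] flags=1000 EQ?F → skip
[6] flags=1000 CC?T → r1=0x34

EXEC = [6]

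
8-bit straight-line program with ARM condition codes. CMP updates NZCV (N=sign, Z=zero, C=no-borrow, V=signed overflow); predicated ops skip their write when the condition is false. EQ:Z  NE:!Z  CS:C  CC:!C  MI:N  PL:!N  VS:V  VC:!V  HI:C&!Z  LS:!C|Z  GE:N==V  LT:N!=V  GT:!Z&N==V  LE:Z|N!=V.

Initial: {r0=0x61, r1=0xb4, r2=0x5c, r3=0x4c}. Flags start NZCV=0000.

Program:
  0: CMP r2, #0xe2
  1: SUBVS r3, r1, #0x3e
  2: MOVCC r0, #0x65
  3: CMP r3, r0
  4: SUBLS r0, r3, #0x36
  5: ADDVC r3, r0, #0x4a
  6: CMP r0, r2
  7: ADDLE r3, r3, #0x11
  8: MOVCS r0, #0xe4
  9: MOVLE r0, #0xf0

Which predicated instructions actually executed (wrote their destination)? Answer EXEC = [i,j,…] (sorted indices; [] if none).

0: ✓ CMP  NZCV=0000
1: · SUBVS
2: ✓ MOVCC  r0←0x65
3: ✓ CMP  NZCV=1000
4: ✓ SUBLS  r0←0x16
5: ✓ ADDVC  r3←0x60
6: ✓ CMP  NZCV=1000
7: ✓ ADDLE  r3←0x71
8: · MOVCS
9: ✓ MOVLE  r0←0xf0

EXEC = [2,4,5,7,9]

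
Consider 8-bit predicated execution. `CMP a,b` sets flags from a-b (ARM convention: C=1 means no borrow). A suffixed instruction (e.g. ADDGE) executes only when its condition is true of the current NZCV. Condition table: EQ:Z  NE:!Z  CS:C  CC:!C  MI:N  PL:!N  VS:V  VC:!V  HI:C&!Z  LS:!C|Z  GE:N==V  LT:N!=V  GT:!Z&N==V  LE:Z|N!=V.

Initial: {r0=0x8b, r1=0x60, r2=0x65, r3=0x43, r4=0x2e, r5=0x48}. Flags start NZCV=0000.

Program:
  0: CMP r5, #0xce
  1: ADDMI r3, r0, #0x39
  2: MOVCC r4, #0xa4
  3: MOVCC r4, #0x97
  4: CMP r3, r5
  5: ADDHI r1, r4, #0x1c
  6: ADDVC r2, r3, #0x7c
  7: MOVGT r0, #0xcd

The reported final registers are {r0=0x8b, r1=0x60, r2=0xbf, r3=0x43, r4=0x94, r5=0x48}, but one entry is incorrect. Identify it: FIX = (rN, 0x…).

FIX = (r4, 0x97)

0: ✓ CMP  NZCV=0000
1: · ADDMI
2: ✓ MOVCC  r4←0xa4
3: ✓ MOVCC  r4←0x97
4: ✓ CMP  NZCV=1000
5: · ADDHI
6: ✓ ADDVC  r2←0xbf
7: · MOVGT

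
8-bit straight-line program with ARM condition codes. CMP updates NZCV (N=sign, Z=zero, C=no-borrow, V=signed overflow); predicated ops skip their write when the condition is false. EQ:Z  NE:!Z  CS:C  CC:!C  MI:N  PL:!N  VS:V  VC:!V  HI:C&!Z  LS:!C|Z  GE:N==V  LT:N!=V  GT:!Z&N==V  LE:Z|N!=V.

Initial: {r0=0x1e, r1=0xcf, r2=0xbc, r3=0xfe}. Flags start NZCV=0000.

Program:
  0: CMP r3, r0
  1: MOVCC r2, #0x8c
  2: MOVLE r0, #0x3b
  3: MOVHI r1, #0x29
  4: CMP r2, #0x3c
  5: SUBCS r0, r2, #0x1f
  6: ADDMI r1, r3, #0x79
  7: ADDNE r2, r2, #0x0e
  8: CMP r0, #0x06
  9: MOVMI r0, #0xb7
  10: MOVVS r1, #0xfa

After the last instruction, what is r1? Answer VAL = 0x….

0: ✓ CMP  NZCV=1010
1: · MOVCC
2: ✓ MOVLE  r0←0x3b
3: ✓ MOVHI  r1←0x29
4: ✓ CMP  NZCV=1010
5: ✓ SUBCS  r0←0x9d
6: ✓ ADDMI  r1←0x77
7: ✓ ADDNE  r2←0xca
8: ✓ CMP  NZCV=1010
9: ✓ MOVMI  r0←0xb7
10: · MOVVS

VAL = 0x77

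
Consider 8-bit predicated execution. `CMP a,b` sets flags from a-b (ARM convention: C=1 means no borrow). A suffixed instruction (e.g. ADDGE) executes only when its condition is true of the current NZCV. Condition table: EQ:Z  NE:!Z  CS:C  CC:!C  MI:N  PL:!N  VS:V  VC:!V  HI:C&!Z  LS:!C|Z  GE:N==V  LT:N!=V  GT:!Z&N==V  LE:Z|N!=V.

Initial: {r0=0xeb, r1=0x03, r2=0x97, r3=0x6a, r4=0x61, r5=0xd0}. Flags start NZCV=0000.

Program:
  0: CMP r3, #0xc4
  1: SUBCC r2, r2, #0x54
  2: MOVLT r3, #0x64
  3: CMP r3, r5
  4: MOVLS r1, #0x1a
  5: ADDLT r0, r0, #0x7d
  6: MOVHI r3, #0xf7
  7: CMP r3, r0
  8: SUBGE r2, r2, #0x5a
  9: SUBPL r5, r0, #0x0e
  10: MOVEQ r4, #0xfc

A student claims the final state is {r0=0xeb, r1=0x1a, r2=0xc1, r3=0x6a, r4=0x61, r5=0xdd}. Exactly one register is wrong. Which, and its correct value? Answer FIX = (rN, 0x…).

FIX = (r2, 0xe9)

[0] flags=1001 → (cmp)
[1] flags=1001 CC?T → r2=0x43
[2] flags=1001 LT?F → skip
[3] flags=1001 → (cmp)
[4] flags=1001 LS?T → r1=0x1a
[5] flags=1001 LT?F → skip
[6] flags=1001 HI?F → skip
[7] flags=0000 → (cmp)
[8] flags=0000 GE?T → r2=0xe9
[9] flags=0000 PL?T → r5=0xdd
[10] flags=0000 EQ?F → skip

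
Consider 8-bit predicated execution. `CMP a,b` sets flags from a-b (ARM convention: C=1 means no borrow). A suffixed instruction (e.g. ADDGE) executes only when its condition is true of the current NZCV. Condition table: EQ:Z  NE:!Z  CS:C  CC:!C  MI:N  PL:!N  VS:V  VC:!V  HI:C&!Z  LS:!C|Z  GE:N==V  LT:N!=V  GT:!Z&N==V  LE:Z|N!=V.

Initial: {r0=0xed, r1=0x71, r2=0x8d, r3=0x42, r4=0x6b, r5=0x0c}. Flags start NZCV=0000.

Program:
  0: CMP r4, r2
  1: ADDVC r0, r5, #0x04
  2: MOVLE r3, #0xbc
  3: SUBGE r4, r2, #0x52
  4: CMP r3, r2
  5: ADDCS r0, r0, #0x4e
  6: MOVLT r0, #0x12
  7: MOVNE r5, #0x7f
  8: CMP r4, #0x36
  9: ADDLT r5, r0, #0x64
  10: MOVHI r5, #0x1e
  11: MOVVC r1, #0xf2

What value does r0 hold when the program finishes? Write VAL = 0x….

[0] flags=1001 → (cmp)
[1] flags=1001 VC?F → skip
[2] flags=1001 LE?F → skip
[3] flags=1001 GE?T → r4=0x3b
[4] flags=1001 → (cmp)
[5] flags=1001 CS?F → skip
[6] flags=1001 LT?F → skip
[7] flags=1001 NE?T → r5=0x7f
[8] flags=0010 → (cmp)
[9] flags=0010 LT?F → skip
[10] flags=0010 HI?T → r5=0x1e
[11] flags=0010 VC?T → r1=0xf2

VAL = 0xed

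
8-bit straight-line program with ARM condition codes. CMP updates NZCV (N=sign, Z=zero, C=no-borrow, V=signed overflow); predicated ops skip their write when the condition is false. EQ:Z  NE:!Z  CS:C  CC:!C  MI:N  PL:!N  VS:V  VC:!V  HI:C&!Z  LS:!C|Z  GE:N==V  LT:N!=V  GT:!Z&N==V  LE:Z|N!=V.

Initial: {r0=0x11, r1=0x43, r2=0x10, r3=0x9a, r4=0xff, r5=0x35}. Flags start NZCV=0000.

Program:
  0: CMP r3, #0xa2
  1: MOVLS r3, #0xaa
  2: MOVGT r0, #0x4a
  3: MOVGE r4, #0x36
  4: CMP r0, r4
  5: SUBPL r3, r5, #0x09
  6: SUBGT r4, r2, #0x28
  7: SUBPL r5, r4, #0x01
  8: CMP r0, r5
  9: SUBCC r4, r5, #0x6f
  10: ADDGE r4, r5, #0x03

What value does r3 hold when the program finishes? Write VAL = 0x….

0: ✓ CMP  NZCV=1000
1: ✓ MOVLS  r3←0xaa
2: · MOVGT
3: · MOVGE
4: ✓ CMP  NZCV=0000
5: ✓ SUBPL  r3←0x2c
6: ✓ SUBGT  r4←0xe8
7: ✓ SUBPL  r5←0xe7
8: ✓ CMP  NZCV=0000
9: ✓ SUBCC  r4←0x78
10: ✓ ADDGE  r4←0xea

VAL = 0x2c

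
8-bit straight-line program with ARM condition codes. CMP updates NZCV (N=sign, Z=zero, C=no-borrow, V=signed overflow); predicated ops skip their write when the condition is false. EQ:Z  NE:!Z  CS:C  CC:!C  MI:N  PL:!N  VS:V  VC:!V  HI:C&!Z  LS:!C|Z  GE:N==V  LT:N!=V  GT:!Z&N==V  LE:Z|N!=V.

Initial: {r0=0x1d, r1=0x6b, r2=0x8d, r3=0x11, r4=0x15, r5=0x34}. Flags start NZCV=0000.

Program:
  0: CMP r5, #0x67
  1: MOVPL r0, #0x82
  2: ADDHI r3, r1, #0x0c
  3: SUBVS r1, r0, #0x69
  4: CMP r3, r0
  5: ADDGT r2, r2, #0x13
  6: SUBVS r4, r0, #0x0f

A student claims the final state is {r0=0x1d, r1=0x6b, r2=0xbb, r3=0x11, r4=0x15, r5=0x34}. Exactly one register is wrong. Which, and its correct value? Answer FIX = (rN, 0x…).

FIX = (r2, 0x8d)

[0] flags=1000 → (cmp)
[1] flags=1000 PL?F → skip
[2] flags=1000 HI?F → skip
[3] flags=1000 VS?F → skip
[4] flags=1000 → (cmp)
[5] flags=1000 GT?F → skip
[6] flags=1000 VS?F → skip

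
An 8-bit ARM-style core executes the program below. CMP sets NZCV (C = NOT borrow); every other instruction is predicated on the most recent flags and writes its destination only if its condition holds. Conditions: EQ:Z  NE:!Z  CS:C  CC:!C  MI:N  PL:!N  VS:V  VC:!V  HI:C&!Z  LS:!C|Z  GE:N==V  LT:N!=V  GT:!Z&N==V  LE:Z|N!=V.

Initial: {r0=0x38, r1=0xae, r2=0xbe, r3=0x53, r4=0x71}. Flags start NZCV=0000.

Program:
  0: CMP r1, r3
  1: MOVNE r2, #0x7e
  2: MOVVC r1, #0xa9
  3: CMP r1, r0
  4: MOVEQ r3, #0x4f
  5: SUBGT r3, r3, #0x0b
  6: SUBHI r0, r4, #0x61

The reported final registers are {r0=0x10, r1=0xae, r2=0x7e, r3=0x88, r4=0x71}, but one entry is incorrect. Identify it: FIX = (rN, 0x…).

FIX = (r3, 0x53)

[0] flags=0011 → (cmp)
[1] flags=0011 NE?T → r2=0x7e
[2] flags=0011 VC?F → skip
[3] flags=0011 → (cmp)
[4] flags=0011 EQ?F → skip
[5] flags=0011 GT?F → skip
[6] flags=0011 HI?T → r0=0x10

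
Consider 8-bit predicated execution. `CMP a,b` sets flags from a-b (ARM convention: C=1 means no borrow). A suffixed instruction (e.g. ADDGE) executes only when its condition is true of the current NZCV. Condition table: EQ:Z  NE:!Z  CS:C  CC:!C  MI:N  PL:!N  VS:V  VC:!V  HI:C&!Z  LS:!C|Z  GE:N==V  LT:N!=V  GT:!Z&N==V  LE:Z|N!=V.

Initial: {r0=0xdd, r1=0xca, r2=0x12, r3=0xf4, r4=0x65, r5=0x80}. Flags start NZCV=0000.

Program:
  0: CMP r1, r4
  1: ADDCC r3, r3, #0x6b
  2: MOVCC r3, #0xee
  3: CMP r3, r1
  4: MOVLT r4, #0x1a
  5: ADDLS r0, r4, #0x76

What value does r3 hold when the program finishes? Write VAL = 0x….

VAL = 0xf4

[0] flags=0011 → (cmp)
[1] flags=0011 CC?F → skip
[2] flags=0011 CC?F → skip
[3] flags=0010 → (cmp)
[4] flags=0010 LT?F → skip
[5] flags=0010 LS?F → skip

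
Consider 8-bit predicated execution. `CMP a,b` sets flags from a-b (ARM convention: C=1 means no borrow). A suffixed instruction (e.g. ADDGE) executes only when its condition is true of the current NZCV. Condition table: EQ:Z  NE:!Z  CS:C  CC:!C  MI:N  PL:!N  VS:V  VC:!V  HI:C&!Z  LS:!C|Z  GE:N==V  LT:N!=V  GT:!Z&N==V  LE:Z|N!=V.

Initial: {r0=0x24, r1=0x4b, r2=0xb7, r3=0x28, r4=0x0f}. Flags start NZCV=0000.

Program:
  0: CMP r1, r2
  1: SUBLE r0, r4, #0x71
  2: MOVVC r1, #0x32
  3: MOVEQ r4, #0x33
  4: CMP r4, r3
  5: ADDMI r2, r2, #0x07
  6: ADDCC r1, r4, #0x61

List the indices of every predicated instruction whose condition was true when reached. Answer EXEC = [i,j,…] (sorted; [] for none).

0: ✓ CMP  NZCV=1001
1: · SUBLE
2: · MOVVC
3: · MOVEQ
4: ✓ CMP  NZCV=1000
5: ✓ ADDMI  r2←0xbe
6: ✓ ADDCC  r1←0x70

EXEC = [5,6]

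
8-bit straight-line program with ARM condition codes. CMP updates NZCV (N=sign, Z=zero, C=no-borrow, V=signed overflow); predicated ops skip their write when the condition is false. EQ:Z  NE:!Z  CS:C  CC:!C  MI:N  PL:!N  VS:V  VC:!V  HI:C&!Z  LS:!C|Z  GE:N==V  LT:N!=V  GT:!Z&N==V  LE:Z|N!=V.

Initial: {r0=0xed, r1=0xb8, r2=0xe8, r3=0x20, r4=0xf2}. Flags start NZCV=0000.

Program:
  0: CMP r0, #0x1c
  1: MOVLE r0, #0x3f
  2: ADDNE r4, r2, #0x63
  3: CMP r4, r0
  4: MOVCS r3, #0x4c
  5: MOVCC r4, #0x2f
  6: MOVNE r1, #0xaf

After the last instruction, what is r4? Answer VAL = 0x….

[0] flags=1010 → (cmp)
[1] flags=1010 LE?T → r0=0x3f
[2] flags=1010 NE?T → r4=0x4b
[3] flags=0010 → (cmp)
[4] flags=0010 CS?T → r3=0x4c
[5] flags=0010 CC?F → skip
[6] flags=0010 NE?T → r1=0xaf

VAL = 0x4b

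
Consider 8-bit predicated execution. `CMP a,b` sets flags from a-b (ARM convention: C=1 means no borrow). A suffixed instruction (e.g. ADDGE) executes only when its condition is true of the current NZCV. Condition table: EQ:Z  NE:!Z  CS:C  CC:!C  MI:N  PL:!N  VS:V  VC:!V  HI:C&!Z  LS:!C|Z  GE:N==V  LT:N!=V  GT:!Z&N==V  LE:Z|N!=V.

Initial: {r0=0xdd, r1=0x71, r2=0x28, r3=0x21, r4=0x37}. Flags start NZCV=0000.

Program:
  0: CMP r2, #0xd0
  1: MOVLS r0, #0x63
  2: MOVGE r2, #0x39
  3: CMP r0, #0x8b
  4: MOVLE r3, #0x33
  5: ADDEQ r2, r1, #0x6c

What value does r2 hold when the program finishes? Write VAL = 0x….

[0] flags=0000 → (cmp)
[1] flags=0000 LS?T → r0=0x63
[2] flags=0000 GE?T → r2=0x39
[3] flags=1001 → (cmp)
[4] flags=1001 LE?F → skip
[5] flags=1001 EQ?F → skip

VAL = 0x39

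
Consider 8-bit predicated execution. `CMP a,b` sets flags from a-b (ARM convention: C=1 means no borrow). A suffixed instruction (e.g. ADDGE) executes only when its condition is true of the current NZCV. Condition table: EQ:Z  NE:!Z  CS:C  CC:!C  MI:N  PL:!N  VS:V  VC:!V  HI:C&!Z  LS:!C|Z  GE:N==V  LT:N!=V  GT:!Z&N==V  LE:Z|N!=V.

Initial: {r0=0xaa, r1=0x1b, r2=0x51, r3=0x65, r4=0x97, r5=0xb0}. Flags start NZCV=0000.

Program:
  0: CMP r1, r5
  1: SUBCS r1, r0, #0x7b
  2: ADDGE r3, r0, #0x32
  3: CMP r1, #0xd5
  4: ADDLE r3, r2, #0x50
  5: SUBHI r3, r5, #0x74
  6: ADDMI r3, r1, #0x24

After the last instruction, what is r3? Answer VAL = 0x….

VAL = 0xdc

0: ✓ CMP  NZCV=0000
1: · SUBCS
2: ✓ ADDGE  r3←0xdc
3: ✓ CMP  NZCV=0000
4: · ADDLE
5: · SUBHI
6: · ADDMI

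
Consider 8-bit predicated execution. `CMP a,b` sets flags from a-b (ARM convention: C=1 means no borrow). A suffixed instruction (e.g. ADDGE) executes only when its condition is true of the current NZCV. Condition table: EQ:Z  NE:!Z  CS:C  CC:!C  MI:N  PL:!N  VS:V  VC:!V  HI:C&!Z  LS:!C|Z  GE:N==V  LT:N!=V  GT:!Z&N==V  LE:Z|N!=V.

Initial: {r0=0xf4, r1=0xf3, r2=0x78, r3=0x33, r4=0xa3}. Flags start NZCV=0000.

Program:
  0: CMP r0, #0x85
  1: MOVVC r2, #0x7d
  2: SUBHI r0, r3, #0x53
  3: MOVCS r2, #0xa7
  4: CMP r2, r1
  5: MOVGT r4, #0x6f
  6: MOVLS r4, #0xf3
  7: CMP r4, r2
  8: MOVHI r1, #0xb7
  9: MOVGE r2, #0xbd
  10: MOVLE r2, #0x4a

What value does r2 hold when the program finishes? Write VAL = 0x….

[0] flags=0010 → (cmp)
[1] flags=0010 VC?T → r2=0x7d
[2] flags=0010 HI?T → r0=0xe0
[3] flags=0010 CS?T → r2=0xa7
[4] flags=1000 → (cmp)
[5] flags=1000 GT?F → skip
[6] flags=1000 LS?T → r4=0xf3
[7] flags=0010 → (cmp)
[8] flags=0010 HI?T → r1=0xb7
[9] flags=0010 GE?T → r2=0xbd
[10] flags=0010 LE?F → skip

VAL = 0xbd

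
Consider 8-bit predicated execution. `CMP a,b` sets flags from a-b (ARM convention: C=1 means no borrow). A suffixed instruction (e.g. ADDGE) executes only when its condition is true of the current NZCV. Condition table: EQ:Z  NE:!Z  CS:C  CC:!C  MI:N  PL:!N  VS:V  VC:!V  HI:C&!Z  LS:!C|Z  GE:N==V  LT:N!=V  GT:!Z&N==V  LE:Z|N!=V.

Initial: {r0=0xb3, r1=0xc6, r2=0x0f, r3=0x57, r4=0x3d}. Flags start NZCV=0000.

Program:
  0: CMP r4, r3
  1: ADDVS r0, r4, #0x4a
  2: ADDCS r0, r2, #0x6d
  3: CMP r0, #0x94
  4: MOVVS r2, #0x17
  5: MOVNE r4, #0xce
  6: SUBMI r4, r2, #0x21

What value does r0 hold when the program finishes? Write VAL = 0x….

VAL = 0xb3

[0] flags=1000 → (cmp)
[1] flags=1000 VS?F → skip
[2] flags=1000 CS?F → skip
[3] flags=0010 → (cmp)
[4] flags=0010 VS?F → skip
[5] flags=0010 NE?T → r4=0xce
[6] flags=0010 MI?F → skip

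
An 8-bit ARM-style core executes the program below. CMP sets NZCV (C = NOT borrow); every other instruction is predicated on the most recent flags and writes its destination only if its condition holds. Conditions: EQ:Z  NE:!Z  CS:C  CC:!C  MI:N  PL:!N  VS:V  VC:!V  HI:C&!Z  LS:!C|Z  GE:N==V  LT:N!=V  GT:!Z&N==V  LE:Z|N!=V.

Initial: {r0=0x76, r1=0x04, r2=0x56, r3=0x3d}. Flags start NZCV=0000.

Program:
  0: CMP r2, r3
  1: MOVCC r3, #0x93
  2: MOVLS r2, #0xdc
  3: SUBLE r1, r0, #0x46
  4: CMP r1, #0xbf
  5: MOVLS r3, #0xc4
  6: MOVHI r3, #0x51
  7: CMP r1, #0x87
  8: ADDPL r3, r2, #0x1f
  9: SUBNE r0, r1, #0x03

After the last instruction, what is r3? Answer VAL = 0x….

VAL = 0x75

[0] flags=0010 → (cmp)
[1] flags=0010 CC?F → skip
[2] flags=0010 LS?F → skip
[3] flags=0010 LE?F → skip
[4] flags=0000 → (cmp)
[5] flags=0000 LS?T → r3=0xc4
[6] flags=0000 HI?F → skip
[7] flags=0000 → (cmp)
[8] flags=0000 PL?T → r3=0x75
[9] flags=0000 NE?T → r0=0x01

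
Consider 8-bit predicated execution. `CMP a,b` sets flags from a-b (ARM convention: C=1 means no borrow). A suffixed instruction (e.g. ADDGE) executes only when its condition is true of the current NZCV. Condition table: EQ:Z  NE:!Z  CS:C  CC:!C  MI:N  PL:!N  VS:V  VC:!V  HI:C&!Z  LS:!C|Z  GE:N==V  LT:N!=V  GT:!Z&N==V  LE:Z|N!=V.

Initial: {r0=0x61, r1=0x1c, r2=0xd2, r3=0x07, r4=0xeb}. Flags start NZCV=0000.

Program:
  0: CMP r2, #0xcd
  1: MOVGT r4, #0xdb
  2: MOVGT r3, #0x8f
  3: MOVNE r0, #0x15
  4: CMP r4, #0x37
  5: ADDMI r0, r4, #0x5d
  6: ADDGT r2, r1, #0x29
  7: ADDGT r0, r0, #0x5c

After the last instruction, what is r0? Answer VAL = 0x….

VAL = 0x38

[0] flags=0010 → (cmp)
[1] flags=0010 GT?T → r4=0xdb
[2] flags=0010 GT?T → r3=0x8f
[3] flags=0010 NE?T → r0=0x15
[4] flags=1010 → (cmp)
[5] flags=1010 MI?T → r0=0x38
[6] flags=1010 GT?F → skip
[7] flags=1010 GT?F → skip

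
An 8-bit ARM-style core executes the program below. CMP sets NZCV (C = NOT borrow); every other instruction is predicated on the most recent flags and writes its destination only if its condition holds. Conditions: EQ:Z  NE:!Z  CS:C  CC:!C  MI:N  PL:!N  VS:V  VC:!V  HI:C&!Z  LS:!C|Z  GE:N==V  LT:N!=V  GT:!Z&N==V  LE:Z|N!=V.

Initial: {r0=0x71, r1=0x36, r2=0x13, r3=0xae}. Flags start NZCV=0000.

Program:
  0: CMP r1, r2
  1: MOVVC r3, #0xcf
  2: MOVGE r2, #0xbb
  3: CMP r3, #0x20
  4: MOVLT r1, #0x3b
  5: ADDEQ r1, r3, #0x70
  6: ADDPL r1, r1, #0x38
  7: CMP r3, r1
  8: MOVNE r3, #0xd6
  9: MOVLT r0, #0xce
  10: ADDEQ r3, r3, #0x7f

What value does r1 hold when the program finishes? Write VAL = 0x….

VAL = 0x3b

[0] flags=0010 → (cmp)
[1] flags=0010 VC?T → r3=0xcf
[2] flags=0010 GE?T → r2=0xbb
[3] flags=1010 → (cmp)
[4] flags=1010 LT?T → r1=0x3b
[5] flags=1010 EQ?F → skip
[6] flags=1010 PL?F → skip
[7] flags=1010 → (cmp)
[8] flags=1010 NE?T → r3=0xd6
[9] flags=1010 LT?T → r0=0xce
[10] flags=1010 EQ?F → skip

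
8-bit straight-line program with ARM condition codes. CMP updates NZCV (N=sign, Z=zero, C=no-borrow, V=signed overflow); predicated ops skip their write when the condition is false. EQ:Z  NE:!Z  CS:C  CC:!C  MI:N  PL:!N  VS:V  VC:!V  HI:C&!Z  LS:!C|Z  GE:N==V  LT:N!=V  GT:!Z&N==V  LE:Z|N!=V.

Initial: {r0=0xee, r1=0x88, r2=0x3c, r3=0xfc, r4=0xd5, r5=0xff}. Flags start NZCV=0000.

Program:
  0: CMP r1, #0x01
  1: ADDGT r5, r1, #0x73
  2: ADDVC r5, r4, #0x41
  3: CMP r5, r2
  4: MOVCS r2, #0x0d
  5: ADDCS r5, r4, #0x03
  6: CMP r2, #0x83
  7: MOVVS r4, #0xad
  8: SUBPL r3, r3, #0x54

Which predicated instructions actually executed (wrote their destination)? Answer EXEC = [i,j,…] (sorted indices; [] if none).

EXEC = [2,7]

0: ✓ CMP  NZCV=1010
1: · ADDGT
2: ✓ ADDVC  r5←0x16
3: ✓ CMP  NZCV=1000
4: · MOVCS
5: · ADDCS
6: ✓ CMP  NZCV=1001
7: ✓ MOVVS  r4←0xad
8: · SUBPL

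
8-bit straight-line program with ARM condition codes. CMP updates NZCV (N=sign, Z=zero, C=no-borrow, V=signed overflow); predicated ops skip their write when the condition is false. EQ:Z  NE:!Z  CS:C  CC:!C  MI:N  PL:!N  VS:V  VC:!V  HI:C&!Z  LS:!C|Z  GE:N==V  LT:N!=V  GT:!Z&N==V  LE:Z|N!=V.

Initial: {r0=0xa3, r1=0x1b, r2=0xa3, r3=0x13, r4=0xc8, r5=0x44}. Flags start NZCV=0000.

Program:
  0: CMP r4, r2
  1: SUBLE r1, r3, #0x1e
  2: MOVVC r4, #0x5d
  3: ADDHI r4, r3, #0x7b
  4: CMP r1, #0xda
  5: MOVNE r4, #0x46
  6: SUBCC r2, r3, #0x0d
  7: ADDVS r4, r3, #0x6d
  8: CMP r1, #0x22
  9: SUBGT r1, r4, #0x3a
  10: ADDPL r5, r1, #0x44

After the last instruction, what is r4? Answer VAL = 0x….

VAL = 0x46

[0] flags=0010 → (cmp)
[1] flags=0010 LE?F → skip
[2] flags=0010 VC?T → r4=0x5d
[3] flags=0010 HI?T → r4=0x8e
[4] flags=0000 → (cmp)
[5] flags=0000 NE?T → r4=0x46
[6] flags=0000 CC?T → r2=0x06
[7] flags=0000 VS?F → skip
[8] flags=1000 → (cmp)
[9] flags=1000 GT?F → skip
[10] flags=1000 PL?F → skip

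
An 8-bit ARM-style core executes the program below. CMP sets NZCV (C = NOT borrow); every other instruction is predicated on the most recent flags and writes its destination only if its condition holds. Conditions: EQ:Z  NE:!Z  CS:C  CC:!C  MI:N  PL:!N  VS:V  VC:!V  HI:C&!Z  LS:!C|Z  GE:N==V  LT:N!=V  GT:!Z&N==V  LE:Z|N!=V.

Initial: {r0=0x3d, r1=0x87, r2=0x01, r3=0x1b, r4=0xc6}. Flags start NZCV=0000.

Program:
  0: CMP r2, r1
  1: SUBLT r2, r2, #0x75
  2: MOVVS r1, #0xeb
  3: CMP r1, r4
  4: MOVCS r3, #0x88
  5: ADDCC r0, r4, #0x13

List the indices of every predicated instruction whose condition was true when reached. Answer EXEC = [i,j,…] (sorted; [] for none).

EXEC = [5]

0: ✓ CMP  NZCV=0000
1: · SUBLT
2: · MOVVS
3: ✓ CMP  NZCV=1000
4: · MOVCS
5: ✓ ADDCC  r0←0xd9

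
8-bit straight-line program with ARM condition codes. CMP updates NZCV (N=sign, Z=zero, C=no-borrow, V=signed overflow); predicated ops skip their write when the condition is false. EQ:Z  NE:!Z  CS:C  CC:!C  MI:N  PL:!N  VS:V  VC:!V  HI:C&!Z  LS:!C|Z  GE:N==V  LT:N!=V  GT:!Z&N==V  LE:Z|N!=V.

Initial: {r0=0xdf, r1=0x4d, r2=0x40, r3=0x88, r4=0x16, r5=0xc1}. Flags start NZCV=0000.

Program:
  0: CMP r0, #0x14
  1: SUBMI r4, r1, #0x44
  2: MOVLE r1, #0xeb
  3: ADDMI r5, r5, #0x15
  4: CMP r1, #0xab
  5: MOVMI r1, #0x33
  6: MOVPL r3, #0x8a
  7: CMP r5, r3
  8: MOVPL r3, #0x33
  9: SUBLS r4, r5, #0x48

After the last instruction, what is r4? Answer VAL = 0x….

VAL = 0x09

0: ✓ CMP  NZCV=1010
1: ✓ SUBMI  r4←0x09
2: ✓ MOVLE  r1←0xeb
3: ✓ ADDMI  r5←0xd6
4: ✓ CMP  NZCV=0010
5: · MOVMI
6: ✓ MOVPL  r3←0x8a
7: ✓ CMP  NZCV=0010
8: ✓ MOVPL  r3←0x33
9: · SUBLS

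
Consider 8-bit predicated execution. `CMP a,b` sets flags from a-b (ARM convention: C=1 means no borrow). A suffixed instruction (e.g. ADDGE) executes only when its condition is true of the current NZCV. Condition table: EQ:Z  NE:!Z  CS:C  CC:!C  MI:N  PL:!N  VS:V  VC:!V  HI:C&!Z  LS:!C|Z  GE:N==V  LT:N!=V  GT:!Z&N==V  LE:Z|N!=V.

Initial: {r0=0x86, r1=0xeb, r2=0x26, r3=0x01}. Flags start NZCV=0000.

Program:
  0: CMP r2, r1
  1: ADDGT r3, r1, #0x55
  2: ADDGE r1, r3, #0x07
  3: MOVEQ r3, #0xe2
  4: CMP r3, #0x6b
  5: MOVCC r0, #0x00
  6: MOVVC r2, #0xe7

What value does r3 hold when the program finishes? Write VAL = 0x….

VAL = 0x40

0: ✓ CMP  NZCV=0000
1: ✓ ADDGT  r3←0x40
2: ✓ ADDGE  r1←0x47
3: · MOVEQ
4: ✓ CMP  NZCV=1000
5: ✓ MOVCC  r0←0x00
6: ✓ MOVVC  r2←0xe7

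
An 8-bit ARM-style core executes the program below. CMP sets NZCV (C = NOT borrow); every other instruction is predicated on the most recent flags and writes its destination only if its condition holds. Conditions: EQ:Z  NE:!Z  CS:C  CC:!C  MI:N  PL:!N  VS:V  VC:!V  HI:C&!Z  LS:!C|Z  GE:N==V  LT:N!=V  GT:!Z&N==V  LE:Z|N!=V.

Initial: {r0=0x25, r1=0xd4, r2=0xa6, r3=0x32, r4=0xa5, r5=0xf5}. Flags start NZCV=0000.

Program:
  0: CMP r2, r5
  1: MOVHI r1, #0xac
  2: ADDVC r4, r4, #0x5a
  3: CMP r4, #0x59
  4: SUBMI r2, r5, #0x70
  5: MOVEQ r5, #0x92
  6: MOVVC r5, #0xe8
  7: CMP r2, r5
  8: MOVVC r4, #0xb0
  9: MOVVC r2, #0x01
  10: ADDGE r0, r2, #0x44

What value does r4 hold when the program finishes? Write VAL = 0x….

VAL = 0xb0

[0] flags=1000 → (cmp)
[1] flags=1000 HI?F → skip
[2] flags=1000 VC?T → r4=0xff
[3] flags=1010 → (cmp)
[4] flags=1010 MI?T → r2=0x85
[5] flags=1010 EQ?F → skip
[6] flags=1010 VC?T → r5=0xe8
[7] flags=1000 → (cmp)
[8] flags=1000 VC?T → r4=0xb0
[9] flags=1000 VC?T → r2=0x01
[10] flags=1000 GE?F → skip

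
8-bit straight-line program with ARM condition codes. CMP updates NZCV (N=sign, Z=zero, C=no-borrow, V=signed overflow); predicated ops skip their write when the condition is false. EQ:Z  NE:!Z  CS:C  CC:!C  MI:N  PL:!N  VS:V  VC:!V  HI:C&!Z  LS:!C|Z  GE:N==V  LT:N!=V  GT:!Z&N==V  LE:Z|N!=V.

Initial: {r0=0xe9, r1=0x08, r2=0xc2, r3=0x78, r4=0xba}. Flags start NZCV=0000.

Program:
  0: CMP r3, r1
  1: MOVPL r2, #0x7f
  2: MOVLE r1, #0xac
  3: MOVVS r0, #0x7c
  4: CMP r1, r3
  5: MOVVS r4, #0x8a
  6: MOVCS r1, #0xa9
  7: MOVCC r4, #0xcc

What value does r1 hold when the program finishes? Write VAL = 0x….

VAL = 0x08

0: ✓ CMP  NZCV=0010
1: ✓ MOVPL  r2←0x7f
2: · MOVLE
3: · MOVVS
4: ✓ CMP  NZCV=1000
5: · MOVVS
6: · MOVCS
7: ✓ MOVCC  r4←0xcc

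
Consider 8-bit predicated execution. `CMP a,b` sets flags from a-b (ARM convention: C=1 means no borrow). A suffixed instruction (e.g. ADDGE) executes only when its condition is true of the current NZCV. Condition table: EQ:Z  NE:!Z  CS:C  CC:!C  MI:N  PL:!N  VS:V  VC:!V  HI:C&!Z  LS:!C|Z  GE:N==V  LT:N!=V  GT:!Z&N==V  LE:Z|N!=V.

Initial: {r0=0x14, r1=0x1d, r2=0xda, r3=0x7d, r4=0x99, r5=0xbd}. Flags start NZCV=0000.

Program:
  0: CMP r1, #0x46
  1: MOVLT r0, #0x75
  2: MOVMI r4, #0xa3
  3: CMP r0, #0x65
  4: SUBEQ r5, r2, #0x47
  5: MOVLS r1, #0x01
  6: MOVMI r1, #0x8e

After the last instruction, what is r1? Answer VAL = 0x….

0: ✓ CMP  NZCV=1000
1: ✓ MOVLT  r0←0x75
2: ✓ MOVMI  r4←0xa3
3: ✓ CMP  NZCV=0010
4: · SUBEQ
5: · MOVLS
6: · MOVMI

VAL = 0x1d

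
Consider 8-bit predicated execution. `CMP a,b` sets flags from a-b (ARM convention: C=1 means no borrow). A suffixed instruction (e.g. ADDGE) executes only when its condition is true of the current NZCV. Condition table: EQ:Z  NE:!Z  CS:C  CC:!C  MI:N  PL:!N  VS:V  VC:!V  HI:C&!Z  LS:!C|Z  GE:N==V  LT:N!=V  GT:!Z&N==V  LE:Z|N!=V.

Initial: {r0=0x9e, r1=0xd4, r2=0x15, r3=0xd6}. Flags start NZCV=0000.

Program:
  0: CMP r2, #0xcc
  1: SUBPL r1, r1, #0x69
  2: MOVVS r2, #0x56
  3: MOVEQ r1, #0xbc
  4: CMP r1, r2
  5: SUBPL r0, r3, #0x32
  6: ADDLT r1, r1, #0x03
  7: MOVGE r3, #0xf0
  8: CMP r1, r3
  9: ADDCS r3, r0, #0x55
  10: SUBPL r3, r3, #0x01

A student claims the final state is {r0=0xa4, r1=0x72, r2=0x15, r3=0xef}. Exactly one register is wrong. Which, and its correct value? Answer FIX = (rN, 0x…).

0: ✓ CMP  NZCV=0000
1: ✓ SUBPL  r1←0x6b
2: · MOVVS
3: · MOVEQ
4: ✓ CMP  NZCV=0010
5: ✓ SUBPL  r0←0xa4
6: · ADDLT
7: ✓ MOVGE  r3←0xf0
8: ✓ CMP  NZCV=0000
9: · ADDCS
10: ✓ SUBPL  r3←0xef

FIX = (r1, 0x6b)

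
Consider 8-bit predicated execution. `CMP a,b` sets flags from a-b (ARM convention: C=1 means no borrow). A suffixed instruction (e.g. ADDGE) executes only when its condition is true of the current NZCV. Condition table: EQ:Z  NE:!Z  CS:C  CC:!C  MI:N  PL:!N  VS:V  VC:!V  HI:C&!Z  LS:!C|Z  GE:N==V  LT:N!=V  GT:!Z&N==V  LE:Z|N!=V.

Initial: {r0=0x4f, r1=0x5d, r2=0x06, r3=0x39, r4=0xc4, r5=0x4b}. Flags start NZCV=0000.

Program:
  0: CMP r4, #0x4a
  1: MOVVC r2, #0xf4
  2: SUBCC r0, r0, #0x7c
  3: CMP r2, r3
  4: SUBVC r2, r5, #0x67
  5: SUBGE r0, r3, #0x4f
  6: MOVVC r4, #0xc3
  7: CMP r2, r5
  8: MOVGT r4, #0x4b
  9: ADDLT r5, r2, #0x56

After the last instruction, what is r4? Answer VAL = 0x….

0: ✓ CMP  NZCV=0011
1: · MOVVC
2: · SUBCC
3: ✓ CMP  NZCV=1000
4: ✓ SUBVC  r2←0xe4
5: · SUBGE
6: ✓ MOVVC  r4←0xc3
7: ✓ CMP  NZCV=1010
8: · MOVGT
9: ✓ ADDLT  r5←0x3a

VAL = 0xc3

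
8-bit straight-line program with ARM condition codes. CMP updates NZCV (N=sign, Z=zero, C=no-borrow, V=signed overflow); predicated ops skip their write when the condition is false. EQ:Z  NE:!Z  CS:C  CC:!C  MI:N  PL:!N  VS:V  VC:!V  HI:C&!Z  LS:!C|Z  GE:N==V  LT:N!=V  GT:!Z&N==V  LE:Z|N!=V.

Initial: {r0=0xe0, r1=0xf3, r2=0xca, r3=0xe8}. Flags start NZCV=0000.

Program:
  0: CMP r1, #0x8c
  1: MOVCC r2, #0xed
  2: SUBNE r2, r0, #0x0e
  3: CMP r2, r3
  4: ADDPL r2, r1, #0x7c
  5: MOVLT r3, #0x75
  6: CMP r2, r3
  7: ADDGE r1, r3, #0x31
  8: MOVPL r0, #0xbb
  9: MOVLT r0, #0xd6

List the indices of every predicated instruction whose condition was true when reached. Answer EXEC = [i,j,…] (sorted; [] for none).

EXEC = [2,5,8,9]

0: ✓ CMP  NZCV=0010
1: · MOVCC
2: ✓ SUBNE  r2←0xd2
3: ✓ CMP  NZCV=1000
4: · ADDPL
5: ✓ MOVLT  r3←0x75
6: ✓ CMP  NZCV=0011
7: · ADDGE
8: ✓ MOVPL  r0←0xbb
9: ✓ MOVLT  r0←0xd6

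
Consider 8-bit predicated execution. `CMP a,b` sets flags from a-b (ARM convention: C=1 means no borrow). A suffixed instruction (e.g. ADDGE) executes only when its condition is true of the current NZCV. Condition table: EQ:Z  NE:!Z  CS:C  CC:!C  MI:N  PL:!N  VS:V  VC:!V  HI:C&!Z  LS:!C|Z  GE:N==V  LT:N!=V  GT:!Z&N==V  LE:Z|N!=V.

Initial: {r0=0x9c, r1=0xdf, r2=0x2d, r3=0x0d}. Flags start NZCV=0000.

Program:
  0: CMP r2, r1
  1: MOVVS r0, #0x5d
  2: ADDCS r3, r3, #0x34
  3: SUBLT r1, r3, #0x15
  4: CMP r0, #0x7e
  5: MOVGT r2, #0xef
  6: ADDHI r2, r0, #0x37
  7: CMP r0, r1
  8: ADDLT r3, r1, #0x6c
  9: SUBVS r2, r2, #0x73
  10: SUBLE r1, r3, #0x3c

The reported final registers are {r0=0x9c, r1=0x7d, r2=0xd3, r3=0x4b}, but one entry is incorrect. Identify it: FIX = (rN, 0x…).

FIX = (r1, 0x0f)

0: ✓ CMP  NZCV=0000
1: · MOVVS
2: · ADDCS
3: · SUBLT
4: ✓ CMP  NZCV=0011
5: · MOVGT
6: ✓ ADDHI  r2←0xd3
7: ✓ CMP  NZCV=1000
8: ✓ ADDLT  r3←0x4b
9: · SUBVS
10: ✓ SUBLE  r1←0x0f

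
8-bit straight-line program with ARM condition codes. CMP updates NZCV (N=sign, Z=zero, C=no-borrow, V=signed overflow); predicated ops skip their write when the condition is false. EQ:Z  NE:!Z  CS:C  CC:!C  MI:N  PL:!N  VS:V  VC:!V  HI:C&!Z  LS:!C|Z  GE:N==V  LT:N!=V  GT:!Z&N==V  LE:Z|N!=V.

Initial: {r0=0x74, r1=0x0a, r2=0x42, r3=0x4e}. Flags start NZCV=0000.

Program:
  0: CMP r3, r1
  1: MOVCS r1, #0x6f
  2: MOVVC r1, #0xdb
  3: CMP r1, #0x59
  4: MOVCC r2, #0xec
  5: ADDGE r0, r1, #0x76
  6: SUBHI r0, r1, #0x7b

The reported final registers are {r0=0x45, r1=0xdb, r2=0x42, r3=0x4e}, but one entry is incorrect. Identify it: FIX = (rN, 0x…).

[0] flags=0010 → (cmp)
[1] flags=0010 CS?T → r1=0x6f
[2] flags=0010 VC?T → r1=0xdb
[3] flags=1010 → (cmp)
[4] flags=1010 CC?F → skip
[5] flags=1010 GE?F → skip
[6] flags=1010 HI?T → r0=0x60

FIX = (r0, 0x60)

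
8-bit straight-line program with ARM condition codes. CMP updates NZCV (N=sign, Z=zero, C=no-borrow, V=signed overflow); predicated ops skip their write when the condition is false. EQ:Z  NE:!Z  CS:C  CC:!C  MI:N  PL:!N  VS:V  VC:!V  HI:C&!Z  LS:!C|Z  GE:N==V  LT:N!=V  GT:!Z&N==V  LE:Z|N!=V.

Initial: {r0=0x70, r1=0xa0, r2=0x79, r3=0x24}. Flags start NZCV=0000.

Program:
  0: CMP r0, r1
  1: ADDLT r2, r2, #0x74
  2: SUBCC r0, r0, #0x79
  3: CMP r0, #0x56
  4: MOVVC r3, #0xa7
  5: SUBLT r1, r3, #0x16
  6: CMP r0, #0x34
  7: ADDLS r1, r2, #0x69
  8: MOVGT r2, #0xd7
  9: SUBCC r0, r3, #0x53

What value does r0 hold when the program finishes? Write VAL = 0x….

VAL = 0xf7

0: ✓ CMP  NZCV=1001
1: · ADDLT
2: ✓ SUBCC  r0←0xf7
3: ✓ CMP  NZCV=1010
4: ✓ MOVVC  r3←0xa7
5: ✓ SUBLT  r1←0x91
6: ✓ CMP  NZCV=1010
7: · ADDLS
8: · MOVGT
9: · SUBCC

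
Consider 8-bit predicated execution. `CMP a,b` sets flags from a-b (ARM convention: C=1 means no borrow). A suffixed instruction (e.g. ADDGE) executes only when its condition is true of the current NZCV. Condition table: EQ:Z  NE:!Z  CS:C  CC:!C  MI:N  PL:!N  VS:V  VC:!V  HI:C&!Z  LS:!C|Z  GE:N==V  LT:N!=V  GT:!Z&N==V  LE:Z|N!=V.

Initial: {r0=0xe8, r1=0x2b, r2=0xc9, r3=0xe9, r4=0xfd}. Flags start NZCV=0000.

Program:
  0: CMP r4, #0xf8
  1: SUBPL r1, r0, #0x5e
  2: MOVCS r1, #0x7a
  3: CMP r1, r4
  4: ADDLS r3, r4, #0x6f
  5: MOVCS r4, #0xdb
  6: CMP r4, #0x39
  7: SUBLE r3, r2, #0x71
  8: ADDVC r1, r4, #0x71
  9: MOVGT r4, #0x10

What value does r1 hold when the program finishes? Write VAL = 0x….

0: ✓ CMP  NZCV=0010
1: ✓ SUBPL  r1←0x8a
2: ✓ MOVCS  r1←0x7a
3: ✓ CMP  NZCV=0000
4: ✓ ADDLS  r3←0x6c
5: · MOVCS
6: ✓ CMP  NZCV=1010
7: ✓ SUBLE  r3←0x58
8: ✓ ADDVC  r1←0x6e
9: · MOVGT

VAL = 0x6e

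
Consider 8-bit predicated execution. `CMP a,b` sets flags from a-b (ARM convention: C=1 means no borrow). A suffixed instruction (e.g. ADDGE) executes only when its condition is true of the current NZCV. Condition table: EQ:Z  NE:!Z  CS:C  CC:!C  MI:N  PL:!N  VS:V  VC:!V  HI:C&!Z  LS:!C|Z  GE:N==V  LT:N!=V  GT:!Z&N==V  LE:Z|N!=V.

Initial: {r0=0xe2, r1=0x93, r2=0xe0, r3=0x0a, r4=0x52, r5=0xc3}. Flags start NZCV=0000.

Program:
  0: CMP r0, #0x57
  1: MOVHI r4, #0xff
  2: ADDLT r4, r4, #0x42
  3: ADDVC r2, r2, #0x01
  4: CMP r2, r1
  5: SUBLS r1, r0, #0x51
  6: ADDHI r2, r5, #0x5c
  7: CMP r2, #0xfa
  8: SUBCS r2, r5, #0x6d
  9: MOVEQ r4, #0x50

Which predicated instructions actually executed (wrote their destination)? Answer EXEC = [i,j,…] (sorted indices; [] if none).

0: ✓ CMP  NZCV=1010
1: ✓ MOVHI  r4←0xff
2: ✓ ADDLT  r4←0x41
3: ✓ ADDVC  r2←0xe1
4: ✓ CMP  NZCV=0010
5: · SUBLS
6: ✓ ADDHI  r2←0x1f
7: ✓ CMP  NZCV=0000
8: · SUBCS
9: · MOVEQ

EXEC = [1,2,3,6]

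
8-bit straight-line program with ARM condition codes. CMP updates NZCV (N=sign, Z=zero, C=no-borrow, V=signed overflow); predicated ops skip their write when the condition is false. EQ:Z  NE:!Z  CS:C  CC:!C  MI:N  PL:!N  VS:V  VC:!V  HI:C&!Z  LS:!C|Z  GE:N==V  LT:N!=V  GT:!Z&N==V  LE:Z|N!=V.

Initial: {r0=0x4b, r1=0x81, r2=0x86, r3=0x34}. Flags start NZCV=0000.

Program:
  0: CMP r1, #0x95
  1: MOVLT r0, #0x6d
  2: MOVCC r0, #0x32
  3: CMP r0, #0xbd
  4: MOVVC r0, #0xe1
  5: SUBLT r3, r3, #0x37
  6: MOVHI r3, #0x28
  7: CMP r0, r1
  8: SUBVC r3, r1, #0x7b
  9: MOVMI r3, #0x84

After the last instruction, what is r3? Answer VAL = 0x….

0: ✓ CMP  NZCV=1000
1: ✓ MOVLT  r0←0x6d
2: ✓ MOVCC  r0←0x32
3: ✓ CMP  NZCV=0000
4: ✓ MOVVC  r0←0xe1
5: · SUBLT
6: · MOVHI
7: ✓ CMP  NZCV=0010
8: ✓ SUBVC  r3←0x06
9: · MOVMI

VAL = 0x06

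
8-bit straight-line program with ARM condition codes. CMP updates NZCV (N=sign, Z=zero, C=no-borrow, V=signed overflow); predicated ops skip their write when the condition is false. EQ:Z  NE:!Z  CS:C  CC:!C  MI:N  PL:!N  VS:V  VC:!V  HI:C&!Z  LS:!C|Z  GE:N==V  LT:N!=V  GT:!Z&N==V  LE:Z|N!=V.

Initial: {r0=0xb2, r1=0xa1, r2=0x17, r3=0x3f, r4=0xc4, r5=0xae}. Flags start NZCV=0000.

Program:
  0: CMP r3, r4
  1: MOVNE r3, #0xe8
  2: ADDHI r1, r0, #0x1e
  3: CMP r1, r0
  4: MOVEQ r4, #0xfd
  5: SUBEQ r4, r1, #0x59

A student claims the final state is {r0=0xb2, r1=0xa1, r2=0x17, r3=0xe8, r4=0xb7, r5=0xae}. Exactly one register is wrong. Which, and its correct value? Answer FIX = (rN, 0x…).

[0] flags=0000 → (cmp)
[1] flags=0000 NE?T → r3=0xe8
[2] flags=0000 HI?F → skip
[3] flags=1000 → (cmp)
[4] flags=1000 EQ?F → skip
[5] flags=1000 EQ?F → skip

FIX = (r4, 0xc4)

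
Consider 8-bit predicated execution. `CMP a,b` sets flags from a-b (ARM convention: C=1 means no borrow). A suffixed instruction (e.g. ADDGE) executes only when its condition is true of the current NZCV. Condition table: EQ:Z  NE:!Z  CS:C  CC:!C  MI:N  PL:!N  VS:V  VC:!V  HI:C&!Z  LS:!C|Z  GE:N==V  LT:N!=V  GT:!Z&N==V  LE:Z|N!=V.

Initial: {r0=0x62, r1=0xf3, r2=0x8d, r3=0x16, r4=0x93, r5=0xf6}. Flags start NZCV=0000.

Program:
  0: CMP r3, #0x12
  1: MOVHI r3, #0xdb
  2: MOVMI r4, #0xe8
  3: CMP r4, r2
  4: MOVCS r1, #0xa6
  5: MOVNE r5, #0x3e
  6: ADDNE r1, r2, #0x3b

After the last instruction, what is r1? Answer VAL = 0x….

0: ✓ CMP  NZCV=0010
1: ✓ MOVHI  r3←0xdb
2: · MOVMI
3: ✓ CMP  NZCV=0010
4: ✓ MOVCS  r1←0xa6
5: ✓ MOVNE  r5←0x3e
6: ✓ ADDNE  r1←0xc8

VAL = 0xc8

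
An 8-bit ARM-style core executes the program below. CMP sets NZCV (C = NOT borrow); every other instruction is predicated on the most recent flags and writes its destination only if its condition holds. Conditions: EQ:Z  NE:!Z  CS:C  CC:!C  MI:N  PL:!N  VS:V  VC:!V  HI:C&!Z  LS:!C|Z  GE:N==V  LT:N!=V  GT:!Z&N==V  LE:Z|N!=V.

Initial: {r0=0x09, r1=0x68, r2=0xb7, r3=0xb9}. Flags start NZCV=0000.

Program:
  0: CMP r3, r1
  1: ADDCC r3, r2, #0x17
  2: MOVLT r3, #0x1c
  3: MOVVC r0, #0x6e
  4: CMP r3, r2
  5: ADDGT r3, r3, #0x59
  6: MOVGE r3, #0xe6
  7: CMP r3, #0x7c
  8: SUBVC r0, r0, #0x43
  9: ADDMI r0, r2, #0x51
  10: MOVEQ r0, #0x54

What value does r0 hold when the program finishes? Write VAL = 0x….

0: ✓ CMP  NZCV=0011
1: · ADDCC
2: ✓ MOVLT  r3←0x1c
3: · MOVVC
4: ✓ CMP  NZCV=0000
5: ✓ ADDGT  r3←0x75
6: ✓ MOVGE  r3←0xe6
7: ✓ CMP  NZCV=0011
8: · SUBVC
9: · ADDMI
10: · MOVEQ

VAL = 0x09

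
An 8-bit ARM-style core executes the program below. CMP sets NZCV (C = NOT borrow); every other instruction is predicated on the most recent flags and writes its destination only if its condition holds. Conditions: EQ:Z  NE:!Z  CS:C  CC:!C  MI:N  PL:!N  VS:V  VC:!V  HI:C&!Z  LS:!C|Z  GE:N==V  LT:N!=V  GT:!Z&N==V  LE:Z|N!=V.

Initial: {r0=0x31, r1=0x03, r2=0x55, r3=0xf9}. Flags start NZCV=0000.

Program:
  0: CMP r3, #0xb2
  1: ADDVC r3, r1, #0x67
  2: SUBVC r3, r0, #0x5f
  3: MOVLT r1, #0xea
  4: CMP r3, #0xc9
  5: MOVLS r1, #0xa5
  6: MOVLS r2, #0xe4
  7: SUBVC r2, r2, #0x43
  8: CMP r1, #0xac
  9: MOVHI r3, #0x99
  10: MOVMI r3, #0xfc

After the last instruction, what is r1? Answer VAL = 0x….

VAL = 0x03

0: ✓ CMP  NZCV=0010
1: ✓ ADDVC  r3←0x6a
2: ✓ SUBVC  r3←0xd2
3: · MOVLT
4: ✓ CMP  NZCV=0010
5: · MOVLS
6: · MOVLS
7: ✓ SUBVC  r2←0x12
8: ✓ CMP  NZCV=0000
9: · MOVHI
10: · MOVMI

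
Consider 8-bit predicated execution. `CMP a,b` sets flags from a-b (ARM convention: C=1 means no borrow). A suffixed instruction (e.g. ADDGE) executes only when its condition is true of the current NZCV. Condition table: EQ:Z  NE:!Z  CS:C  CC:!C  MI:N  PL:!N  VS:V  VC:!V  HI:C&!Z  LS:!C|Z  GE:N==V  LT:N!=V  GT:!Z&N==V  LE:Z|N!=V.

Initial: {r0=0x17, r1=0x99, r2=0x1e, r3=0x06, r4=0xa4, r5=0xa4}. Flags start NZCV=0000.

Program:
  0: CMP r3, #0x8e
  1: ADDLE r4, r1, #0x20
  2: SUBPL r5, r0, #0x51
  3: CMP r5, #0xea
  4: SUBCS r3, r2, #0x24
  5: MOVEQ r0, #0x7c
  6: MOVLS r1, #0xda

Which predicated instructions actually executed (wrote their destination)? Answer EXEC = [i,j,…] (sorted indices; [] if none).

0: ✓ CMP  NZCV=0000
1: · ADDLE
2: ✓ SUBPL  r5←0xc6
3: ✓ CMP  NZCV=1000
4: · SUBCS
5: · MOVEQ
6: ✓ MOVLS  r1←0xda

EXEC = [2,6]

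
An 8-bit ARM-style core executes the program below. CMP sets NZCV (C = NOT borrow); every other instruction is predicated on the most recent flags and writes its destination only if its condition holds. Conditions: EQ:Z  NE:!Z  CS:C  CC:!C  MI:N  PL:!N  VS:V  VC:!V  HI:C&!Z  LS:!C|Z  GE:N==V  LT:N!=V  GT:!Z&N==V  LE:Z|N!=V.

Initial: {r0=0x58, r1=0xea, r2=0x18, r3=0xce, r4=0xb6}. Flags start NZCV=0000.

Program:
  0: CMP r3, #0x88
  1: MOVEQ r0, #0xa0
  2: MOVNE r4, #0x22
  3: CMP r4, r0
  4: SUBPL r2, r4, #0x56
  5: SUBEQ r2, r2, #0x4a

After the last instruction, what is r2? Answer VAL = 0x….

VAL = 0x18

[0] flags=0010 → (cmp)
[1] flags=0010 EQ?F → skip
[2] flags=0010 NE?T → r4=0x22
[3] flags=1000 → (cmp)
[4] flags=1000 PL?F → skip
[5] flags=1000 EQ?F → skip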